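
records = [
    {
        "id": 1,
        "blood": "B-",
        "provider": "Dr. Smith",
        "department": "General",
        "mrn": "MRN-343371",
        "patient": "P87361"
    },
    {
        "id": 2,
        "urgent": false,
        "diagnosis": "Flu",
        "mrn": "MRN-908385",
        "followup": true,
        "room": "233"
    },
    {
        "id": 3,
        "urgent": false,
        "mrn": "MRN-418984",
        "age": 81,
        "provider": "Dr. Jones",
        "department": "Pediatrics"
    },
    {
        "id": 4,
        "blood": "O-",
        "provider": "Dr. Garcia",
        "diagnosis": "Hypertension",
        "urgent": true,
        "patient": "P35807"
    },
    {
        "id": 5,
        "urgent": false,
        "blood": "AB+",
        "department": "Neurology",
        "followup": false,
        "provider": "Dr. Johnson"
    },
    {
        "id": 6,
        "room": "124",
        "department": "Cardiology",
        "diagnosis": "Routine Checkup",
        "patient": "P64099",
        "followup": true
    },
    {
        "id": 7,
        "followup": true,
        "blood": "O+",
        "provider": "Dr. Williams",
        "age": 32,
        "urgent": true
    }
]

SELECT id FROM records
[1, 2, 3, 4, 5, 6, 7]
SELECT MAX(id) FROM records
7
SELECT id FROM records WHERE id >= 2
[2, 3, 4, 5, 6, 7]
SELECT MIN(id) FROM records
1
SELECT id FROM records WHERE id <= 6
[1, 2, 3, 4, 5, 6]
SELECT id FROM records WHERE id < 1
[]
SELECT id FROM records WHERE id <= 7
[1, 2, 3, 4, 5, 6, 7]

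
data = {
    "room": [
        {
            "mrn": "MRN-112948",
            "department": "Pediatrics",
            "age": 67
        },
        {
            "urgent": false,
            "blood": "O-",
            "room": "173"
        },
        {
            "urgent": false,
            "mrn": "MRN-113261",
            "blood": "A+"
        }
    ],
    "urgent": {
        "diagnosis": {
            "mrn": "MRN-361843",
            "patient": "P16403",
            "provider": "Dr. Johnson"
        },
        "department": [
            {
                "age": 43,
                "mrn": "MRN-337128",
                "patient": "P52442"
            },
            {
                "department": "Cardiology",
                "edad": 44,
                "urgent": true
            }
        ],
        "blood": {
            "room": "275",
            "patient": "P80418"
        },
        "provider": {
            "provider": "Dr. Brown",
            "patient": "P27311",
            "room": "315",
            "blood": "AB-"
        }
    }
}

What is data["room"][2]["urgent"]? False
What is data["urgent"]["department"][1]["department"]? "Cardiology"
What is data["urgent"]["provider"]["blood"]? "AB-"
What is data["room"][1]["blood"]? "O-"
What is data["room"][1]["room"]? "173"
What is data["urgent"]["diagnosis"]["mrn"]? "MRN-361843"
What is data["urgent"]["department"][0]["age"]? 43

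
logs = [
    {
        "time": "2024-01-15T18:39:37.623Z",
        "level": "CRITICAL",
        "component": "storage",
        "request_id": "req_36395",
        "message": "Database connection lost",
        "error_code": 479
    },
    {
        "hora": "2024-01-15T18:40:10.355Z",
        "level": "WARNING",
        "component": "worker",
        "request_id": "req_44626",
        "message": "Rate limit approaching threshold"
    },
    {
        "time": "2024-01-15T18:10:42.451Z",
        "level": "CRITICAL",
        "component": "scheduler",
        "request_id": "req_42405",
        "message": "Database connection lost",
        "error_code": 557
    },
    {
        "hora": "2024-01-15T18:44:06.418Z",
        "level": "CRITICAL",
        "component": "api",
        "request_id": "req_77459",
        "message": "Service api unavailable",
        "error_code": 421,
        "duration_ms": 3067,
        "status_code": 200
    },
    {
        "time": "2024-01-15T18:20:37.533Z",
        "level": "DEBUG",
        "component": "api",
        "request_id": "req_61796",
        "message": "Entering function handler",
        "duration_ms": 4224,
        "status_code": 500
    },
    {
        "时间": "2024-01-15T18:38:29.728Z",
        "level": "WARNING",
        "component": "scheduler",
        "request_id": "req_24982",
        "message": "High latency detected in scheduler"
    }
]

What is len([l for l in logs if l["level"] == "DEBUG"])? 1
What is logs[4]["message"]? "Entering function handler"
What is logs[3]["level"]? "CRITICAL"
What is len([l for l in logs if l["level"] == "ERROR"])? 0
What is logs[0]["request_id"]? "req_36395"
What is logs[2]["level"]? "CRITICAL"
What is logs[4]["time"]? "2024-01-15T18:20:37.533Z"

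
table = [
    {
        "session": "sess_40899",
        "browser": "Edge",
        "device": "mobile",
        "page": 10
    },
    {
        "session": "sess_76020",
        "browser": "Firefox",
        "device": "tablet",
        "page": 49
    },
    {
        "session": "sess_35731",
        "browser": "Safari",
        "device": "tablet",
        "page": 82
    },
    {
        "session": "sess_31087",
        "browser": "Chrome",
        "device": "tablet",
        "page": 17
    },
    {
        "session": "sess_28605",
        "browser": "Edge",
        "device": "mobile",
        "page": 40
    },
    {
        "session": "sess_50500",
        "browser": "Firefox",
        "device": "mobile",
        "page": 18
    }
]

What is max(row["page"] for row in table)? 82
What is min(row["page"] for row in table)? 10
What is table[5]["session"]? "sess_50500"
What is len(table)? 6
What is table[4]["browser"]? "Edge"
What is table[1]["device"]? "tablet"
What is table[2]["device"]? "tablet"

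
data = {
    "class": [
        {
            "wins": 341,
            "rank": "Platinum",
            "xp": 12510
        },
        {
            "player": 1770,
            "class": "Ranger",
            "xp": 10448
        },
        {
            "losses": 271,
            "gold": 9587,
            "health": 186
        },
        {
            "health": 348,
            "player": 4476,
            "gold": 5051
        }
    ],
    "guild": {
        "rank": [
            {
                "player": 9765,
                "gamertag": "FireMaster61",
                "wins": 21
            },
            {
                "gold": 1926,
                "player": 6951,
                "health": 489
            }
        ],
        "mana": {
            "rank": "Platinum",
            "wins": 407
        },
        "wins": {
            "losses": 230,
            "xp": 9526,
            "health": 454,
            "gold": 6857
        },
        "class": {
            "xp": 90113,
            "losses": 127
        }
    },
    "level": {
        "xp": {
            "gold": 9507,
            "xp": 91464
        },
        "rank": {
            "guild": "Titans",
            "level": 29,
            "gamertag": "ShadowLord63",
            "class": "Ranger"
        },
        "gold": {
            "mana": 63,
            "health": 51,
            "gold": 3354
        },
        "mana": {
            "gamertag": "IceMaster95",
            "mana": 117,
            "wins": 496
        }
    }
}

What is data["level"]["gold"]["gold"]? 3354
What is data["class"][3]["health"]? 348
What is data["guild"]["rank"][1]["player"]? 6951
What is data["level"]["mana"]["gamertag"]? "IceMaster95"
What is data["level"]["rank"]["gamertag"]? "ShadowLord63"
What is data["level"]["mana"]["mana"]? 117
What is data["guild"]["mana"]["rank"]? "Platinum"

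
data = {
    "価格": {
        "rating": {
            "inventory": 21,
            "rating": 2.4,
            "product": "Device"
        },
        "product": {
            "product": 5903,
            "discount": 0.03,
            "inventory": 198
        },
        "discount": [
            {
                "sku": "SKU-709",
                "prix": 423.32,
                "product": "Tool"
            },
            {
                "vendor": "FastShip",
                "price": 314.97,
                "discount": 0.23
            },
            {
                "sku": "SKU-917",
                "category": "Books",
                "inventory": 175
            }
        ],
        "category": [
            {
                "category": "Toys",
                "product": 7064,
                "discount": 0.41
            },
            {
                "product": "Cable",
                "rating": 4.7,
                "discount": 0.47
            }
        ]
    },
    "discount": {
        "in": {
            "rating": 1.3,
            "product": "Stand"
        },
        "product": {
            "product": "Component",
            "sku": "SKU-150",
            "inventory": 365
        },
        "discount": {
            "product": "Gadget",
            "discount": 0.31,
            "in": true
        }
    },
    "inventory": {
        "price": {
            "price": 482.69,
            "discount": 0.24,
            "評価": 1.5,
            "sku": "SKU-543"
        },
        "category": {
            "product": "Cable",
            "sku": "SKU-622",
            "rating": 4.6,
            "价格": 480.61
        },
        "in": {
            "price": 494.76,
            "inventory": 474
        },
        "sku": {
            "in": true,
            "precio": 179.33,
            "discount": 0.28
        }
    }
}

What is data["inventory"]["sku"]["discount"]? 0.28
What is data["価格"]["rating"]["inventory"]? 21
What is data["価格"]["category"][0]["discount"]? 0.41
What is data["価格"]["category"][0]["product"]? 7064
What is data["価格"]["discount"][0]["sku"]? "SKU-709"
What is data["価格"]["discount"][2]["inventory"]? 175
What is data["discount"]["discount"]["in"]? True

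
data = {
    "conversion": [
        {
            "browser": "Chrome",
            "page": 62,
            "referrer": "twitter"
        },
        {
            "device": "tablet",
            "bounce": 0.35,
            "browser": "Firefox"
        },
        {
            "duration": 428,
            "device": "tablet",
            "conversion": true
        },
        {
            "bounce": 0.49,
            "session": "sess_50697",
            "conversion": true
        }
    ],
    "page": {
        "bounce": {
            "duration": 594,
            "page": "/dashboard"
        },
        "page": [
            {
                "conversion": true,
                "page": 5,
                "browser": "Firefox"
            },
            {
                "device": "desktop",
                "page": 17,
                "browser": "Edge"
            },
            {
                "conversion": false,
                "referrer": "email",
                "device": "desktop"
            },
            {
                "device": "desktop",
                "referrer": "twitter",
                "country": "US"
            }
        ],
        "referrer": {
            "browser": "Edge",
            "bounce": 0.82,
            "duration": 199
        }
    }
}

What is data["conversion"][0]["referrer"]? "twitter"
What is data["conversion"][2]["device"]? "tablet"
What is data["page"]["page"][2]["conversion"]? False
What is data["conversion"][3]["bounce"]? 0.49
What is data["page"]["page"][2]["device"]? "desktop"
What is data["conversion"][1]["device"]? "tablet"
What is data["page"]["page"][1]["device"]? "desktop"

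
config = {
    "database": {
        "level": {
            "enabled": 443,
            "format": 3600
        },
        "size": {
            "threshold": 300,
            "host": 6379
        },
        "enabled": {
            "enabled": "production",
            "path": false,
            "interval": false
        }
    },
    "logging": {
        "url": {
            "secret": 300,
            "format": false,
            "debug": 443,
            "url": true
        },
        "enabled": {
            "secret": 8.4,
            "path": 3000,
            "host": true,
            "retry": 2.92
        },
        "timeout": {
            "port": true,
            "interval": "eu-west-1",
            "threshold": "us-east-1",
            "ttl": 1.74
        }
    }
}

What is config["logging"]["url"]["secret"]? 300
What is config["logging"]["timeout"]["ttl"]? 1.74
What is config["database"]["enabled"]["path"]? False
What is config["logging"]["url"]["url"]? True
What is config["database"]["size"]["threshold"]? 300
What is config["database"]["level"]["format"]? 3600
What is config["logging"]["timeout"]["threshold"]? "us-east-1"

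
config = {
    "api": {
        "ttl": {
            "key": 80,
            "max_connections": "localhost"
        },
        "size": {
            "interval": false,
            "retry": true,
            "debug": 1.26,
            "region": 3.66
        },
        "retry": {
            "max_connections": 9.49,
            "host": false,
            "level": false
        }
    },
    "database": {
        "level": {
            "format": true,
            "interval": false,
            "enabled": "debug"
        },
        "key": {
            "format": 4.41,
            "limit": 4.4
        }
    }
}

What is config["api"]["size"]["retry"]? True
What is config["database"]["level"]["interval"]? False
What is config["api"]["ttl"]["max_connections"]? "localhost"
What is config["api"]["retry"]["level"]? False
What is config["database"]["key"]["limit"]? 4.4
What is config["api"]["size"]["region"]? 3.66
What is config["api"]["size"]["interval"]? False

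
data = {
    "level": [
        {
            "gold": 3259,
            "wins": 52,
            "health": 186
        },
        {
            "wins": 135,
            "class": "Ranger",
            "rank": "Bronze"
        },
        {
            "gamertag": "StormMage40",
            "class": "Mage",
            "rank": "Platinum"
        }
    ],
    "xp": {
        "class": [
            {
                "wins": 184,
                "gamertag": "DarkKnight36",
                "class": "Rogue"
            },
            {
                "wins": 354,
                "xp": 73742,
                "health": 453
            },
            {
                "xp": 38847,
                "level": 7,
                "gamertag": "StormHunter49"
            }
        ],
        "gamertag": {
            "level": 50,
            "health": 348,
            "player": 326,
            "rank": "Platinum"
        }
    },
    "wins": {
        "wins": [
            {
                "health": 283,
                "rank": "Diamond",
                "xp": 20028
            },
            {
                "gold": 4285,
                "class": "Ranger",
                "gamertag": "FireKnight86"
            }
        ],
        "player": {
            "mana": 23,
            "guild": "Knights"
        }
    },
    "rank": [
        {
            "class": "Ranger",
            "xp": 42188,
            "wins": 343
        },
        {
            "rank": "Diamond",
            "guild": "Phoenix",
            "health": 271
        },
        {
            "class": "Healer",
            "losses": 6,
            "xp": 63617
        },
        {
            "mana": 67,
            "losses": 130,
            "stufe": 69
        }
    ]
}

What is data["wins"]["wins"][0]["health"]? 283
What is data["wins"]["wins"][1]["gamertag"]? "FireKnight86"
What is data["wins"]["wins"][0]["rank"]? "Diamond"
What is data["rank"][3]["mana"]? 67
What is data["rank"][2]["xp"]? 63617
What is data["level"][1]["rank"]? "Bronze"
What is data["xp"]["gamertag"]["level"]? 50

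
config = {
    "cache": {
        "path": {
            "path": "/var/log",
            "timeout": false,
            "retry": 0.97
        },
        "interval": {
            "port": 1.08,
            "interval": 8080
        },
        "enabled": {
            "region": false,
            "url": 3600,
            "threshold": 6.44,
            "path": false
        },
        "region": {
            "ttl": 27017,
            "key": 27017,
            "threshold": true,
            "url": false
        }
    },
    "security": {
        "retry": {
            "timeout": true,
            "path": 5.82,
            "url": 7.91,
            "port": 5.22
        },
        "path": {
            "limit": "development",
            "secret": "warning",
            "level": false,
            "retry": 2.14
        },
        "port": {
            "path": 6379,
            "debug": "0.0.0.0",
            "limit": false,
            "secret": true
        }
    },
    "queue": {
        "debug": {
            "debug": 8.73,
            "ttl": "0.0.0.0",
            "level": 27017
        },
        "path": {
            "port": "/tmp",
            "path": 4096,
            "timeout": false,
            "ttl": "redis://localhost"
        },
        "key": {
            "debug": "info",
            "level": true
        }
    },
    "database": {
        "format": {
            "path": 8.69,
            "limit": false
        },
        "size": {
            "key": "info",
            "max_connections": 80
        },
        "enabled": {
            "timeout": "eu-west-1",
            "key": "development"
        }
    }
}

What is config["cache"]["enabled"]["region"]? False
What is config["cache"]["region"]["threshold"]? True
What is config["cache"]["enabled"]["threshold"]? 6.44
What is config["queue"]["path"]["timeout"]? False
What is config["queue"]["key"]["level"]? True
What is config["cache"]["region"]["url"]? False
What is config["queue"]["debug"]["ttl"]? "0.0.0.0"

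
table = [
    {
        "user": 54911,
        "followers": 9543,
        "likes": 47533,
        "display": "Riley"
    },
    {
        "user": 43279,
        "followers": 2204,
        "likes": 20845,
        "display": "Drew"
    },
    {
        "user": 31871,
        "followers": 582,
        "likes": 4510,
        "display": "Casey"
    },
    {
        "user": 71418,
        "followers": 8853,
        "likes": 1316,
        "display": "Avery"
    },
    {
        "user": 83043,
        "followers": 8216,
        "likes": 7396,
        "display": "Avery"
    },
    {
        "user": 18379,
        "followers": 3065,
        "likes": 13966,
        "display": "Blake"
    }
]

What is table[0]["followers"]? 9543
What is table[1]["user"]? 43279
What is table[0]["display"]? "Riley"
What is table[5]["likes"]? 13966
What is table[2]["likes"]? 4510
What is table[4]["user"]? 83043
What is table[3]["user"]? 71418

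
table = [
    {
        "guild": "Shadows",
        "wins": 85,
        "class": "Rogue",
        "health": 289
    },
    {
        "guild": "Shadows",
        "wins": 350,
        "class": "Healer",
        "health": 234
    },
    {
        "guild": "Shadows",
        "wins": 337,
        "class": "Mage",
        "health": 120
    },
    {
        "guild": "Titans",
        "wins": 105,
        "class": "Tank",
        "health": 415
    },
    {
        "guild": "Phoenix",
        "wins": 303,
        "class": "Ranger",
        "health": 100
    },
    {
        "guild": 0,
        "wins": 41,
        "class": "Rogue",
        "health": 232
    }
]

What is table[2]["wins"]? 337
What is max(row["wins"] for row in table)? 350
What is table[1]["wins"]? 350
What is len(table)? 6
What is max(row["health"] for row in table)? 415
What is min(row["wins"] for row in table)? 41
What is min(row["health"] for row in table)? 100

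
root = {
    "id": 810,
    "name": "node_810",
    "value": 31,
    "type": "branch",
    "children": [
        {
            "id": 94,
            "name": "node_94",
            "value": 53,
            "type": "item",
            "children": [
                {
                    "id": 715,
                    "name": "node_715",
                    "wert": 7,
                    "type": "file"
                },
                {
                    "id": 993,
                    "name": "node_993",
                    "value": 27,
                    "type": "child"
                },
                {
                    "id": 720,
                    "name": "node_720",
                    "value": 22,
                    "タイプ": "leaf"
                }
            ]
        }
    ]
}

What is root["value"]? 31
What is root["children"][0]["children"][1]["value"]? 27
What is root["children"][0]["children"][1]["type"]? "child"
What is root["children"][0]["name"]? "node_94"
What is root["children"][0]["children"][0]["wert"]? 7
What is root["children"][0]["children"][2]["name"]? "node_720"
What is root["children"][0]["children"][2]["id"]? 720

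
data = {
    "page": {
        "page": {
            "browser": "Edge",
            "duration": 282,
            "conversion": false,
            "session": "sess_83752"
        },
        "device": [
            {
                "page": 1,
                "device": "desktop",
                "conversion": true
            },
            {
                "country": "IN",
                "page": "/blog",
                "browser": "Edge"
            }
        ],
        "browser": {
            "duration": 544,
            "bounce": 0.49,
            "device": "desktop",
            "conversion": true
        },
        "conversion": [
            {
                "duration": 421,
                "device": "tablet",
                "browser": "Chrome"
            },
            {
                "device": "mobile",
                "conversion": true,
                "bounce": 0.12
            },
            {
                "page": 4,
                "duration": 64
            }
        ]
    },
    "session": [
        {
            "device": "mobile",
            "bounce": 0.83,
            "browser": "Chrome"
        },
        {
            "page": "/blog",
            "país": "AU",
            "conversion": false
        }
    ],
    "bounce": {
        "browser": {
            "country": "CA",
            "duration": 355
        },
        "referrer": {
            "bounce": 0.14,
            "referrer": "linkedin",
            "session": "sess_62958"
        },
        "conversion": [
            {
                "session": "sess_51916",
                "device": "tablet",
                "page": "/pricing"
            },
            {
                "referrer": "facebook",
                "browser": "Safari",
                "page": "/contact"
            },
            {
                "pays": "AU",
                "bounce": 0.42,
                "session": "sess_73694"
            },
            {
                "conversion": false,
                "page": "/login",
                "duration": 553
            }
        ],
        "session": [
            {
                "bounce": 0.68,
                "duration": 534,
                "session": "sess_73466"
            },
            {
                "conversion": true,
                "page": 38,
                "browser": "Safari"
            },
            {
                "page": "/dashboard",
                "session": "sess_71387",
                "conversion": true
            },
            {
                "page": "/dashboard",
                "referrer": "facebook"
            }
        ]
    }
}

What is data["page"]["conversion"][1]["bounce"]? 0.12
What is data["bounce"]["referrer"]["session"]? "sess_62958"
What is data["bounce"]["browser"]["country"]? "CA"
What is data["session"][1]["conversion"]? False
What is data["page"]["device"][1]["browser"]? "Edge"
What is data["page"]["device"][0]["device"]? "desktop"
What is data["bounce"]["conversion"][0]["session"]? "sess_51916"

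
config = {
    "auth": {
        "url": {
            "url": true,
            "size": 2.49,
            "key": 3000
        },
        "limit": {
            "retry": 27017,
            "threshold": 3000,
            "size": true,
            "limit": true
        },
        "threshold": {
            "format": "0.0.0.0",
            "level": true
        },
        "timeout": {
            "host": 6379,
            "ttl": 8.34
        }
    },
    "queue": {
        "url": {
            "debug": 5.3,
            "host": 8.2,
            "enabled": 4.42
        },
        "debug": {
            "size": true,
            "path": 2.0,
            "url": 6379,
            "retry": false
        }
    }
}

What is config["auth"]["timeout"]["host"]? 6379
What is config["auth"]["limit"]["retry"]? 27017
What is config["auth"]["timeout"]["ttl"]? 8.34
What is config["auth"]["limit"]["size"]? True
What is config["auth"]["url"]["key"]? 3000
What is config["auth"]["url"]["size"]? 2.49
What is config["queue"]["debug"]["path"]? 2.0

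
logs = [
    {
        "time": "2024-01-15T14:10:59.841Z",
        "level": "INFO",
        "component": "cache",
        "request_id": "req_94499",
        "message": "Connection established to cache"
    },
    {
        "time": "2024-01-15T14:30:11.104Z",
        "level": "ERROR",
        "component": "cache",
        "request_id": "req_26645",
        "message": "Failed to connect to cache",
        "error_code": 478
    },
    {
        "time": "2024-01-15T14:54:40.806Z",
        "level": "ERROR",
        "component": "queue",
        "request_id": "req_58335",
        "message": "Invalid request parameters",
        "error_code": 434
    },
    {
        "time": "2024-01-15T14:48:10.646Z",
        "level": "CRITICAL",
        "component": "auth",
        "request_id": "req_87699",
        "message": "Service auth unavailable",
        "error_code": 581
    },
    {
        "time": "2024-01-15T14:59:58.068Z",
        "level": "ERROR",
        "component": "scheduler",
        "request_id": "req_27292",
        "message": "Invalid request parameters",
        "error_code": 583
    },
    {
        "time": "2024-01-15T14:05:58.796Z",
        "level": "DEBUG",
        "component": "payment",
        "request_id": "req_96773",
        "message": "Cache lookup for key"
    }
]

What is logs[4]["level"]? "ERROR"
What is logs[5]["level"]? "DEBUG"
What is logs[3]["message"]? "Service auth unavailable"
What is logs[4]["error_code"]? 583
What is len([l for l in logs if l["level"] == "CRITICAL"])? 1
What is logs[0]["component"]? "cache"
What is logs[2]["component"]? "queue"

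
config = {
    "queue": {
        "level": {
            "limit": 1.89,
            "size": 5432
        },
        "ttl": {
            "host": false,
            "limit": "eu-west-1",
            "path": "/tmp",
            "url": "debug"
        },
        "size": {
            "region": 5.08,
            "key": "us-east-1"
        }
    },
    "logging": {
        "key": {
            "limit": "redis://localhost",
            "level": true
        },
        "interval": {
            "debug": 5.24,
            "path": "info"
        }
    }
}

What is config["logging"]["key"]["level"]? True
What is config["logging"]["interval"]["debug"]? 5.24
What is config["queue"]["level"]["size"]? 5432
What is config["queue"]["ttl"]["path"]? "/tmp"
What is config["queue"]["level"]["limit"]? 1.89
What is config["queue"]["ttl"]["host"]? False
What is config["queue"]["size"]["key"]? "us-east-1"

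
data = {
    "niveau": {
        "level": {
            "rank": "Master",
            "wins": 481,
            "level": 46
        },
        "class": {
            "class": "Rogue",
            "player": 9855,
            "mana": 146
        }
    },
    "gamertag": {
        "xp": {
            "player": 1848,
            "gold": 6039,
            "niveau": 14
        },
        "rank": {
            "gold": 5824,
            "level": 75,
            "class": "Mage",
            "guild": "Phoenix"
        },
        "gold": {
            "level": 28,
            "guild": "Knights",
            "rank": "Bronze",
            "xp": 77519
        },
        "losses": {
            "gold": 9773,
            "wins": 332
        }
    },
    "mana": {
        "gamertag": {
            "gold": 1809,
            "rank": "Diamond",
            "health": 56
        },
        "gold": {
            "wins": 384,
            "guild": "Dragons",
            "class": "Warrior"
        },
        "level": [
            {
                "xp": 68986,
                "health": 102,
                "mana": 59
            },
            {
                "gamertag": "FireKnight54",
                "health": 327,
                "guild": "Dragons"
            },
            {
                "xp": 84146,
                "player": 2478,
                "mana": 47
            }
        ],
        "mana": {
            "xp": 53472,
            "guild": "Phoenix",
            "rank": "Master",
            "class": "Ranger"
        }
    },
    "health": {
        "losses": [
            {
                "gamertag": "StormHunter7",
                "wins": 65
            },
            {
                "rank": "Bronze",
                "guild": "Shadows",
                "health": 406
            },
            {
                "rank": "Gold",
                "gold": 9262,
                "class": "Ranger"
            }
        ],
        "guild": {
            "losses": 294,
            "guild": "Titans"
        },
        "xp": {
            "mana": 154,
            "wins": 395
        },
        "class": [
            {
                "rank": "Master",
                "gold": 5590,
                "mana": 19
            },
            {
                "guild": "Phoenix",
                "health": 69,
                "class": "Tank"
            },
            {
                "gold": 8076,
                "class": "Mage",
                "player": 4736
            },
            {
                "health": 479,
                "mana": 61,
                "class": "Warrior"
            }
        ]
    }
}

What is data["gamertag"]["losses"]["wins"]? 332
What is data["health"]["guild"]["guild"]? "Titans"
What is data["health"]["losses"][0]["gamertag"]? "StormHunter7"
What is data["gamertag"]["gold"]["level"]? 28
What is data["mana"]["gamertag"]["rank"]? "Diamond"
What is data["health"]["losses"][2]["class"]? "Ranger"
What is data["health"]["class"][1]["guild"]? "Phoenix"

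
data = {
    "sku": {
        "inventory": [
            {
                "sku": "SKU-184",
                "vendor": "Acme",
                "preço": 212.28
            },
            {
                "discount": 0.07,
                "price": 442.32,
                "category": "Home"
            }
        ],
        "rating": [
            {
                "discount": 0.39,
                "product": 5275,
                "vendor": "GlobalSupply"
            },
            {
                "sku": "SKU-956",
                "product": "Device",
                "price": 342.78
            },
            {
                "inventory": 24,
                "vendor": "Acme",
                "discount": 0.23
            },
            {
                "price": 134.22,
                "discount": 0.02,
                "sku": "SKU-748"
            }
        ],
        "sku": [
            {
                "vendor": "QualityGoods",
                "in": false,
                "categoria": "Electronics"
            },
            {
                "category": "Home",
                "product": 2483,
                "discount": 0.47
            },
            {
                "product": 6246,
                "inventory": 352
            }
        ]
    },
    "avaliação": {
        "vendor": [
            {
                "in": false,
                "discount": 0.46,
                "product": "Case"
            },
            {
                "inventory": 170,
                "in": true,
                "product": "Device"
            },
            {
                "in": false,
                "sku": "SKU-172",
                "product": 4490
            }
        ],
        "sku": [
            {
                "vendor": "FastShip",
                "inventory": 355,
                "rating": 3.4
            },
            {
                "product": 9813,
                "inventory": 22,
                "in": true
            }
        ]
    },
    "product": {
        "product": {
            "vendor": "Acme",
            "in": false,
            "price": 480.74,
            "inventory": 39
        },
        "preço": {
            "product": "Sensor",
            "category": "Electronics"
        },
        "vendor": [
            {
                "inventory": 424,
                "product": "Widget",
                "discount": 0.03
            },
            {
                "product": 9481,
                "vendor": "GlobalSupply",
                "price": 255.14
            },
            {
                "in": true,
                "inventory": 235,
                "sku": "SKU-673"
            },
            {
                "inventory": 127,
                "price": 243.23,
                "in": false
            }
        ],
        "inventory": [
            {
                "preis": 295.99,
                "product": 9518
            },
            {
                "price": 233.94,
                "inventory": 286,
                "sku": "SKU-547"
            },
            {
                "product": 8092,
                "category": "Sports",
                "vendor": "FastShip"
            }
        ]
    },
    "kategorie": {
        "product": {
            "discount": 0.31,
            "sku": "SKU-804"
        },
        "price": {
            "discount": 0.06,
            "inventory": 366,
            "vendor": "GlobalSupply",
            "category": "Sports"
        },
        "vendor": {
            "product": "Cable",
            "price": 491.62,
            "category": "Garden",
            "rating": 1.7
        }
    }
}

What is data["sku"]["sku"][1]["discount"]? 0.47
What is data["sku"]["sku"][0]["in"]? False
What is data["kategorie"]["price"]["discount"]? 0.06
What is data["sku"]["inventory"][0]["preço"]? 212.28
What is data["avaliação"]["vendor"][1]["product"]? "Device"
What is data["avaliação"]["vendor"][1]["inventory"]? 170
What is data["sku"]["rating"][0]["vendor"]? "GlobalSupply"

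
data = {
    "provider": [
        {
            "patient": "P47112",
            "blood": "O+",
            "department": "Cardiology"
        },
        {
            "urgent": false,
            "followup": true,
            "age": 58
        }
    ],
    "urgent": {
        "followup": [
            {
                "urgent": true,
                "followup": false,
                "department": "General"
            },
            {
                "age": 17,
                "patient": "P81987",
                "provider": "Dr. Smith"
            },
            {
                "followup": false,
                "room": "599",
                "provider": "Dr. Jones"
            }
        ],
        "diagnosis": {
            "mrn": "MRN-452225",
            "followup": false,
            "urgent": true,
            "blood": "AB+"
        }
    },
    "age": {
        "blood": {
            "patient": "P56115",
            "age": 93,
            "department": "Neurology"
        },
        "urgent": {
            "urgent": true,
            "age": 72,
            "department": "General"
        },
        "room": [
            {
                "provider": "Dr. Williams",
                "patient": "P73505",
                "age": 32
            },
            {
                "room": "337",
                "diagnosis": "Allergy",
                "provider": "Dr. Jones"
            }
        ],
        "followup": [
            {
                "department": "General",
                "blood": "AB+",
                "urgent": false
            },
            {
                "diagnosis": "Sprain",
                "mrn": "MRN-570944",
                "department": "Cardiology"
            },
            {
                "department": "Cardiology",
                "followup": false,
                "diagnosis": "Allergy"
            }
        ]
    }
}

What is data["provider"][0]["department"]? "Cardiology"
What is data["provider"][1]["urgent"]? False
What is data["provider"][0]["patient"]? "P47112"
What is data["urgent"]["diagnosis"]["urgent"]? True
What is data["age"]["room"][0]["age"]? 32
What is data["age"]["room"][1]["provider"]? "Dr. Jones"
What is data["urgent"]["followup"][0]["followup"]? False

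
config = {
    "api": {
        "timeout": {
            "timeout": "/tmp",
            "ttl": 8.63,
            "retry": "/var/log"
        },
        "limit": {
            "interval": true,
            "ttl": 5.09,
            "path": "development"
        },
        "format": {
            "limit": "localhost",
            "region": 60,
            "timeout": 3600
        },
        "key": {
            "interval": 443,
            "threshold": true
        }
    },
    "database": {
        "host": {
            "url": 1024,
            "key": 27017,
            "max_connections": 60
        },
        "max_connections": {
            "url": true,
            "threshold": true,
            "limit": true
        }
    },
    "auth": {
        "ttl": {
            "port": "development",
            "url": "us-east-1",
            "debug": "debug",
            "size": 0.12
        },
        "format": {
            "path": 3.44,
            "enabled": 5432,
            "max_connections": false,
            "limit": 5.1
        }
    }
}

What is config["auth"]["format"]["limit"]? 5.1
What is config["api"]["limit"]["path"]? "development"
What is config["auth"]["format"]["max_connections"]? False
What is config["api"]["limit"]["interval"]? True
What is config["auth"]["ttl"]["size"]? 0.12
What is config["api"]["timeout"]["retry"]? "/var/log"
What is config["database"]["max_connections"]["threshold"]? True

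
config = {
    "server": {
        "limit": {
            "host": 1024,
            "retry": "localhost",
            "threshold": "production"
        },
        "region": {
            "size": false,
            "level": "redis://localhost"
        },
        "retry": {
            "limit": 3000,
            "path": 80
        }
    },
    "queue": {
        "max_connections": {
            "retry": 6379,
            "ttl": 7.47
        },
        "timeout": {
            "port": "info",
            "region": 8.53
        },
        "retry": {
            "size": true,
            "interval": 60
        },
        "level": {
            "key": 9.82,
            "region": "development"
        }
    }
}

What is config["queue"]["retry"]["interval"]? 60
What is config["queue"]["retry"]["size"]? True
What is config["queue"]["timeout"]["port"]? "info"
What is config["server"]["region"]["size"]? False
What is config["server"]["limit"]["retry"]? "localhost"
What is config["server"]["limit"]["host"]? 1024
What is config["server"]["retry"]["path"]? 80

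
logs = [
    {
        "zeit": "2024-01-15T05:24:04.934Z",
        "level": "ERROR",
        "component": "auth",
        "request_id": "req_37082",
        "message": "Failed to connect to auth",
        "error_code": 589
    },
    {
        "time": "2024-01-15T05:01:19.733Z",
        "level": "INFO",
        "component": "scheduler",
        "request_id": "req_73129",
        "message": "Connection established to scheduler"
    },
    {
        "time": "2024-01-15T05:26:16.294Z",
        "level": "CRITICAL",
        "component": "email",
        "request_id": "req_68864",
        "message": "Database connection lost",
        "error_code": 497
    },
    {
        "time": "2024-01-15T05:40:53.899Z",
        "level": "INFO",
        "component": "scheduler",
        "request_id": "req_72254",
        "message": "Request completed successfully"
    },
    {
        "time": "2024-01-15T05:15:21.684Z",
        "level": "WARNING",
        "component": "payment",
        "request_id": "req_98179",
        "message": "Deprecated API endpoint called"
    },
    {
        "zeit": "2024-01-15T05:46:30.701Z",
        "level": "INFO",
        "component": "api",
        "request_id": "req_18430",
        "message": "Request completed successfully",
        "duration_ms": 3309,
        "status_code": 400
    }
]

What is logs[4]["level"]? "WARNING"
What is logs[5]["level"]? "INFO"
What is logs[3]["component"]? "scheduler"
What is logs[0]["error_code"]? 589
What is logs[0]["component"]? "auth"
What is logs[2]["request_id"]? "req_68864"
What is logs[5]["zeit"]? "2024-01-15T05:46:30.701Z"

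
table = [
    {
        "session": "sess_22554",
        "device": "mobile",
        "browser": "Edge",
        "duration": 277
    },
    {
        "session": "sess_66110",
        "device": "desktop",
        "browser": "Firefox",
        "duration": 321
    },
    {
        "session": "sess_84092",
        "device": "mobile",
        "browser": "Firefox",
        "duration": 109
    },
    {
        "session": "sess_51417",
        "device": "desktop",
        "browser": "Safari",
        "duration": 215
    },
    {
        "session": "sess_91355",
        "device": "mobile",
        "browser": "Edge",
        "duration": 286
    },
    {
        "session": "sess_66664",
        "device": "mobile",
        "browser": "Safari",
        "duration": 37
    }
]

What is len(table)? 6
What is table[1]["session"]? "sess_66110"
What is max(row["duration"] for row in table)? 321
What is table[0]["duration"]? 277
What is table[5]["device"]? "mobile"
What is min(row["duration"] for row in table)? 37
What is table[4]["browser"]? "Edge"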